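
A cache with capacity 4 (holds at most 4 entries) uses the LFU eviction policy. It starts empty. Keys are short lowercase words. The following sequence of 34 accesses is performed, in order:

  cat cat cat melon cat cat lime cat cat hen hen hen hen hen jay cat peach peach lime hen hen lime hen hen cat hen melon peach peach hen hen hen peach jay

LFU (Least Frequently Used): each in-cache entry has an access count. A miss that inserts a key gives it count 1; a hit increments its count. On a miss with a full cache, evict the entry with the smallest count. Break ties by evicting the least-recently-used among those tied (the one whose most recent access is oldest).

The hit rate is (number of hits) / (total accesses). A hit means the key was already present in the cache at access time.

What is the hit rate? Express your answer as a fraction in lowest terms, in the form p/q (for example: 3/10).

LFU simulation (capacity=4):
  1. access cat: MISS. Cache: [cat(c=1)]
  2. access cat: HIT, count now 2. Cache: [cat(c=2)]
  3. access cat: HIT, count now 3. Cache: [cat(c=3)]
  4. access melon: MISS. Cache: [melon(c=1) cat(c=3)]
  5. access cat: HIT, count now 4. Cache: [melon(c=1) cat(c=4)]
  6. access cat: HIT, count now 5. Cache: [melon(c=1) cat(c=5)]
  7. access lime: MISS. Cache: [melon(c=1) lime(c=1) cat(c=5)]
  8. access cat: HIT, count now 6. Cache: [melon(c=1) lime(c=1) cat(c=6)]
  9. access cat: HIT, count now 7. Cache: [melon(c=1) lime(c=1) cat(c=7)]
  10. access hen: MISS. Cache: [melon(c=1) lime(c=1) hen(c=1) cat(c=7)]
  11. access hen: HIT, count now 2. Cache: [melon(c=1) lime(c=1) hen(c=2) cat(c=7)]
  12. access hen: HIT, count now 3. Cache: [melon(c=1) lime(c=1) hen(c=3) cat(c=7)]
  13. access hen: HIT, count now 4. Cache: [melon(c=1) lime(c=1) hen(c=4) cat(c=7)]
  14. access hen: HIT, count now 5. Cache: [melon(c=1) lime(c=1) hen(c=5) cat(c=7)]
  15. access jay: MISS, evict melon(c=1). Cache: [lime(c=1) jay(c=1) hen(c=5) cat(c=7)]
  16. access cat: HIT, count now 8. Cache: [lime(c=1) jay(c=1) hen(c=5) cat(c=8)]
  17. access peach: MISS, evict lime(c=1). Cache: [jay(c=1) peach(c=1) hen(c=5) cat(c=8)]
  18. access peach: HIT, count now 2. Cache: [jay(c=1) peach(c=2) hen(c=5) cat(c=8)]
  19. access lime: MISS, evict jay(c=1). Cache: [lime(c=1) peach(c=2) hen(c=5) cat(c=8)]
  20. access hen: HIT, count now 6. Cache: [lime(c=1) peach(c=2) hen(c=6) cat(c=8)]
  21. access hen: HIT, count now 7. Cache: [lime(c=1) peach(c=2) hen(c=7) cat(c=8)]
  22. access lime: HIT, count now 2. Cache: [peach(c=2) lime(c=2) hen(c=7) cat(c=8)]
  23. access hen: HIT, count now 8. Cache: [peach(c=2) lime(c=2) cat(c=8) hen(c=8)]
  24. access hen: HIT, count now 9. Cache: [peach(c=2) lime(c=2) cat(c=8) hen(c=9)]
  25. access cat: HIT, count now 9. Cache: [peach(c=2) lime(c=2) hen(c=9) cat(c=9)]
  26. access hen: HIT, count now 10. Cache: [peach(c=2) lime(c=2) cat(c=9) hen(c=10)]
  27. access melon: MISS, evict peach(c=2). Cache: [melon(c=1) lime(c=2) cat(c=9) hen(c=10)]
  28. access peach: MISS, evict melon(c=1). Cache: [peach(c=1) lime(c=2) cat(c=9) hen(c=10)]
  29. access peach: HIT, count now 2. Cache: [lime(c=2) peach(c=2) cat(c=9) hen(c=10)]
  30. access hen: HIT, count now 11. Cache: [lime(c=2) peach(c=2) cat(c=9) hen(c=11)]
  31. access hen: HIT, count now 12. Cache: [lime(c=2) peach(c=2) cat(c=9) hen(c=12)]
  32. access hen: HIT, count now 13. Cache: [lime(c=2) peach(c=2) cat(c=9) hen(c=13)]
  33. access peach: HIT, count now 3. Cache: [lime(c=2) peach(c=3) cat(c=9) hen(c=13)]
  34. access jay: MISS, evict lime(c=2). Cache: [jay(c=1) peach(c=3) cat(c=9) hen(c=13)]
Total: 24 hits, 10 misses, 6 evictions

Hit rate = 24/34 = 12/17

Answer: 12/17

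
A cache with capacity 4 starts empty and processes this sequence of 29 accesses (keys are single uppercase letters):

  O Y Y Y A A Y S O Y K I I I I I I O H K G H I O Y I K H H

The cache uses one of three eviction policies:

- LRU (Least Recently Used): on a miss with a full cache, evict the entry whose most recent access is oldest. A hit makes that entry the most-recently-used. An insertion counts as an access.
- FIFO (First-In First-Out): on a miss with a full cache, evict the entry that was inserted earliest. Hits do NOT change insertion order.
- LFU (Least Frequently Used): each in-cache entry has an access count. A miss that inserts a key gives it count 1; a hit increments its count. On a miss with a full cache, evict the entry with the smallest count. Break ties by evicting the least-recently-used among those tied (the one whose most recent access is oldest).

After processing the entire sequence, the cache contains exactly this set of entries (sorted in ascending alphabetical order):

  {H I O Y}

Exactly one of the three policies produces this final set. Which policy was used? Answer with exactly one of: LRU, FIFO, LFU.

Simulating under each policy and comparing final sets:
  LRU: final set = {H I K Y} -> differs
  FIFO: final set = {H I K Y} -> differs
  LFU: final set = {H I O Y} -> MATCHES target
Only LFU produces the target set.

Answer: LFU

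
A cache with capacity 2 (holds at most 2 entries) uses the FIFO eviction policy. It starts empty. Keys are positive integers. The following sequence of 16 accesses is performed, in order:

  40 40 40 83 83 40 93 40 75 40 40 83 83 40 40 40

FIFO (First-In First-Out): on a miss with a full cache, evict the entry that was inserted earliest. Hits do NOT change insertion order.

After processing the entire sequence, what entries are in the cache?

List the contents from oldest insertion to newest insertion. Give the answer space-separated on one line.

FIFO simulation (capacity=2):
  1. access 40: MISS. Cache (old->new): [40]
  2. access 40: HIT. Cache (old->new): [40]
  3. access 40: HIT. Cache (old->new): [40]
  4. access 83: MISS. Cache (old->new): [40 83]
  5. access 83: HIT. Cache (old->new): [40 83]
  6. access 40: HIT. Cache (old->new): [40 83]
  7. access 93: MISS, evict 40. Cache (old->new): [83 93]
  8. access 40: MISS, evict 83. Cache (old->new): [93 40]
  9. access 75: MISS, evict 93. Cache (old->new): [40 75]
  10. access 40: HIT. Cache (old->new): [40 75]
  11. access 40: HIT. Cache (old->new): [40 75]
  12. access 83: MISS, evict 40. Cache (old->new): [75 83]
  13. access 83: HIT. Cache (old->new): [75 83]
  14. access 40: MISS, evict 75. Cache (old->new): [83 40]
  15. access 40: HIT. Cache (old->new): [83 40]
  16. access 40: HIT. Cache (old->new): [83 40]
Total: 9 hits, 7 misses, 5 evictions

Answer: 83 40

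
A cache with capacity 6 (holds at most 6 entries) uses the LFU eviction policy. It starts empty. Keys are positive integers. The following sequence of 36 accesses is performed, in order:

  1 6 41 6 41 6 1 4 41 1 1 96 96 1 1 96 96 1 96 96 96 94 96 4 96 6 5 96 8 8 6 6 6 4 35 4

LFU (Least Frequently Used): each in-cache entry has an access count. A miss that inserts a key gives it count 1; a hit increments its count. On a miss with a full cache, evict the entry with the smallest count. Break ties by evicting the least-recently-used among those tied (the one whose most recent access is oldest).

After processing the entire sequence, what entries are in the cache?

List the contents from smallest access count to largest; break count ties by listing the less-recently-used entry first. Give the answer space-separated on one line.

LFU simulation (capacity=6):
  1. access 1: MISS. Cache: [1(c=1)]
  2. access 6: MISS. Cache: [1(c=1) 6(c=1)]
  3. access 41: MISS. Cache: [1(c=1) 6(c=1) 41(c=1)]
  4. access 6: HIT, count now 2. Cache: [1(c=1) 41(c=1) 6(c=2)]
  5. access 41: HIT, count now 2. Cache: [1(c=1) 6(c=2) 41(c=2)]
  6. access 6: HIT, count now 3. Cache: [1(c=1) 41(c=2) 6(c=3)]
  7. access 1: HIT, count now 2. Cache: [41(c=2) 1(c=2) 6(c=3)]
  8. access 4: MISS. Cache: [4(c=1) 41(c=2) 1(c=2) 6(c=3)]
  9. access 41: HIT, count now 3. Cache: [4(c=1) 1(c=2) 6(c=3) 41(c=3)]
  10. access 1: HIT, count now 3. Cache: [4(c=1) 6(c=3) 41(c=3) 1(c=3)]
  11. access 1: HIT, count now 4. Cache: [4(c=1) 6(c=3) 41(c=3) 1(c=4)]
  12. access 96: MISS. Cache: [4(c=1) 96(c=1) 6(c=3) 41(c=3) 1(c=4)]
  13. access 96: HIT, count now 2. Cache: [4(c=1) 96(c=2) 6(c=3) 41(c=3) 1(c=4)]
  14. access 1: HIT, count now 5. Cache: [4(c=1) 96(c=2) 6(c=3) 41(c=3) 1(c=5)]
  15. access 1: HIT, count now 6. Cache: [4(c=1) 96(c=2) 6(c=3) 41(c=3) 1(c=6)]
  16. access 96: HIT, count now 3. Cache: [4(c=1) 6(c=3) 41(c=3) 96(c=3) 1(c=6)]
  17. access 96: HIT, count now 4. Cache: [4(c=1) 6(c=3) 41(c=3) 96(c=4) 1(c=6)]
  18. access 1: HIT, count now 7. Cache: [4(c=1) 6(c=3) 41(c=3) 96(c=4) 1(c=7)]
  19. access 96: HIT, count now 5. Cache: [4(c=1) 6(c=3) 41(c=3) 96(c=5) 1(c=7)]
  20. access 96: HIT, count now 6. Cache: [4(c=1) 6(c=3) 41(c=3) 96(c=6) 1(c=7)]
  21. access 96: HIT, count now 7. Cache: [4(c=1) 6(c=3) 41(c=3) 1(c=7) 96(c=7)]
  22. access 94: MISS. Cache: [4(c=1) 94(c=1) 6(c=3) 41(c=3) 1(c=7) 96(c=7)]
  23. access 96: HIT, count now 8. Cache: [4(c=1) 94(c=1) 6(c=3) 41(c=3) 1(c=7) 96(c=8)]
  24. access 4: HIT, count now 2. Cache: [94(c=1) 4(c=2) 6(c=3) 41(c=3) 1(c=7) 96(c=8)]
  25. access 96: HIT, count now 9. Cache: [94(c=1) 4(c=2) 6(c=3) 41(c=3) 1(c=7) 96(c=9)]
  26. access 6: HIT, count now 4. Cache: [94(c=1) 4(c=2) 41(c=3) 6(c=4) 1(c=7) 96(c=9)]
  27. access 5: MISS, evict 94(c=1). Cache: [5(c=1) 4(c=2) 41(c=3) 6(c=4) 1(c=7) 96(c=9)]
  28. access 96: HIT, count now 10. Cache: [5(c=1) 4(c=2) 41(c=3) 6(c=4) 1(c=7) 96(c=10)]
  29. access 8: MISS, evict 5(c=1). Cache: [8(c=1) 4(c=2) 41(c=3) 6(c=4) 1(c=7) 96(c=10)]
  30. access 8: HIT, count now 2. Cache: [4(c=2) 8(c=2) 41(c=3) 6(c=4) 1(c=7) 96(c=10)]
  31. access 6: HIT, count now 5. Cache: [4(c=2) 8(c=2) 41(c=3) 6(c=5) 1(c=7) 96(c=10)]
  32. access 6: HIT, count now 6. Cache: [4(c=2) 8(c=2) 41(c=3) 6(c=6) 1(c=7) 96(c=10)]
  33. access 6: HIT, count now 7. Cache: [4(c=2) 8(c=2) 41(c=3) 1(c=7) 6(c=7) 96(c=10)]
  34. access 4: HIT, count now 3. Cache: [8(c=2) 41(c=3) 4(c=3) 1(c=7) 6(c=7) 96(c=10)]
  35. access 35: MISS, evict 8(c=2). Cache: [35(c=1) 41(c=3) 4(c=3) 1(c=7) 6(c=7) 96(c=10)]
  36. access 4: HIT, count now 4. Cache: [35(c=1) 41(c=3) 4(c=4) 1(c=7) 6(c=7) 96(c=10)]
Total: 27 hits, 9 misses, 3 evictions

Answer: 35 41 4 1 6 96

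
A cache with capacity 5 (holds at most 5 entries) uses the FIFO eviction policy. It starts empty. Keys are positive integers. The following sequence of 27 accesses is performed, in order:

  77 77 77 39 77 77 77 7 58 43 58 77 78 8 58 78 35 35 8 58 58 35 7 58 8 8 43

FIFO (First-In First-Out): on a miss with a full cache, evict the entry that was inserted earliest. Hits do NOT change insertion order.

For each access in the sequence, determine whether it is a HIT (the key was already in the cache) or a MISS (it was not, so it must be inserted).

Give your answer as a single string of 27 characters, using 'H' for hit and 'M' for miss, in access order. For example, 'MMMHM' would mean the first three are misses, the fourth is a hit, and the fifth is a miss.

Answer: MHHMHHHMMMHHMMHHMHHHHHMMHHM

Derivation:
FIFO simulation (capacity=5):
  1. access 77: MISS. Cache (old->new): [77]
  2. access 77: HIT. Cache (old->new): [77]
  3. access 77: HIT. Cache (old->new): [77]
  4. access 39: MISS. Cache (old->new): [77 39]
  5. access 77: HIT. Cache (old->new): [77 39]
  6. access 77: HIT. Cache (old->new): [77 39]
  7. access 77: HIT. Cache (old->new): [77 39]
  8. access 7: MISS. Cache (old->new): [77 39 7]
  9. access 58: MISS. Cache (old->new): [77 39 7 58]
  10. access 43: MISS. Cache (old->new): [77 39 7 58 43]
  11. access 58: HIT. Cache (old->new): [77 39 7 58 43]
  12. access 77: HIT. Cache (old->new): [77 39 7 58 43]
  13. access 78: MISS, evict 77. Cache (old->new): [39 7 58 43 78]
  14. access 8: MISS, evict 39. Cache (old->new): [7 58 43 78 8]
  15. access 58: HIT. Cache (old->new): [7 58 43 78 8]
  16. access 78: HIT. Cache (old->new): [7 58 43 78 8]
  17. access 35: MISS, evict 7. Cache (old->new): [58 43 78 8 35]
  18. access 35: HIT. Cache (old->new): [58 43 78 8 35]
  19. access 8: HIT. Cache (old->new): [58 43 78 8 35]
  20. access 58: HIT. Cache (old->new): [58 43 78 8 35]
  21. access 58: HIT. Cache (old->new): [58 43 78 8 35]
  22. access 35: HIT. Cache (old->new): [58 43 78 8 35]
  23. access 7: MISS, evict 58. Cache (old->new): [43 78 8 35 7]
  24. access 58: MISS, evict 43. Cache (old->new): [78 8 35 7 58]
  25. access 8: HIT. Cache (old->new): [78 8 35 7 58]
  26. access 8: HIT. Cache (old->new): [78 8 35 7 58]
  27. access 43: MISS, evict 78. Cache (old->new): [8 35 7 58 43]
Total: 16 hits, 11 misses, 6 evictions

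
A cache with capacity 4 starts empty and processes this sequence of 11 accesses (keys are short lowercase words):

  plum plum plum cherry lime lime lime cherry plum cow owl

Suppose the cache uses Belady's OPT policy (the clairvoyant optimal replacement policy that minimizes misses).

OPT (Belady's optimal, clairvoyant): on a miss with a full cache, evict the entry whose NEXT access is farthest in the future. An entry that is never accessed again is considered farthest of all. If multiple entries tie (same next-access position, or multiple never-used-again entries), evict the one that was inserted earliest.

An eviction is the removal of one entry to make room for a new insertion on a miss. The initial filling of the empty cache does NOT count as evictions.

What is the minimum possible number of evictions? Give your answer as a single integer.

Answer: 1

Derivation:
OPT (Belady) simulation (capacity=4):
  1. access plum: MISS. Cache: [plum]
  2. access plum: HIT. Next use of plum: step 3. Cache: [plum]
  3. access plum: HIT. Next use of plum: step 9. Cache: [plum]
  4. access cherry: MISS. Cache: [plum cherry]
  5. access lime: MISS. Cache: [plum cherry lime]
  6. access lime: HIT. Next use of lime: step 7. Cache: [plum cherry lime]
  7. access lime: HIT. Next use of lime: never. Cache: [plum cherry lime]
  8. access cherry: HIT. Next use of cherry: never. Cache: [plum cherry lime]
  9. access plum: HIT. Next use of plum: never. Cache: [plum cherry lime]
  10. access cow: MISS. Cache: [plum cherry lime cow]
  11. access owl: MISS, evict plum (next use: never). Cache: [cherry lime cow owl]
Total: 6 hits, 5 misses, 1 evictions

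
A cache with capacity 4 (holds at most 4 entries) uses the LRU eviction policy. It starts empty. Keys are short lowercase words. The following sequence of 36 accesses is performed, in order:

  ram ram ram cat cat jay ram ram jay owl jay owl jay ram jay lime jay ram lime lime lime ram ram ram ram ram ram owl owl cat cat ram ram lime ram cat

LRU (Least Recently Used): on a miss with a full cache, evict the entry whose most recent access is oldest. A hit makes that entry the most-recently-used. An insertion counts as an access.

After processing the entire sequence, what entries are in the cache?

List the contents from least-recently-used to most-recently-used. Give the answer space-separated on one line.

LRU simulation (capacity=4):
  1. access ram: MISS. Cache (LRU->MRU): [ram]
  2. access ram: HIT. Cache (LRU->MRU): [ram]
  3. access ram: HIT. Cache (LRU->MRU): [ram]
  4. access cat: MISS. Cache (LRU->MRU): [ram cat]
  5. access cat: HIT. Cache (LRU->MRU): [ram cat]
  6. access jay: MISS. Cache (LRU->MRU): [ram cat jay]
  7. access ram: HIT. Cache (LRU->MRU): [cat jay ram]
  8. access ram: HIT. Cache (LRU->MRU): [cat jay ram]
  9. access jay: HIT. Cache (LRU->MRU): [cat ram jay]
  10. access owl: MISS. Cache (LRU->MRU): [cat ram jay owl]
  11. access jay: HIT. Cache (LRU->MRU): [cat ram owl jay]
  12. access owl: HIT. Cache (LRU->MRU): [cat ram jay owl]
  13. access jay: HIT. Cache (LRU->MRU): [cat ram owl jay]
  14. access ram: HIT. Cache (LRU->MRU): [cat owl jay ram]
  15. access jay: HIT. Cache (LRU->MRU): [cat owl ram jay]
  16. access lime: MISS, evict cat. Cache (LRU->MRU): [owl ram jay lime]
  17. access jay: HIT. Cache (LRU->MRU): [owl ram lime jay]
  18. access ram: HIT. Cache (LRU->MRU): [owl lime jay ram]
  19. access lime: HIT. Cache (LRU->MRU): [owl jay ram lime]
  20. access lime: HIT. Cache (LRU->MRU): [owl jay ram lime]
  21. access lime: HIT. Cache (LRU->MRU): [owl jay ram lime]
  22. access ram: HIT. Cache (LRU->MRU): [owl jay lime ram]
  23. access ram: HIT. Cache (LRU->MRU): [owl jay lime ram]
  24. access ram: HIT. Cache (LRU->MRU): [owl jay lime ram]
  25. access ram: HIT. Cache (LRU->MRU): [owl jay lime ram]
  26. access ram: HIT. Cache (LRU->MRU): [owl jay lime ram]
  27. access ram: HIT. Cache (LRU->MRU): [owl jay lime ram]
  28. access owl: HIT. Cache (LRU->MRU): [jay lime ram owl]
  29. access owl: HIT. Cache (LRU->MRU): [jay lime ram owl]
  30. access cat: MISS, evict jay. Cache (LRU->MRU): [lime ram owl cat]
  31. access cat: HIT. Cache (LRU->MRU): [lime ram owl cat]
  32. access ram: HIT. Cache (LRU->MRU): [lime owl cat ram]
  33. access ram: HIT. Cache (LRU->MRU): [lime owl cat ram]
  34. access lime: HIT. Cache (LRU->MRU): [owl cat ram lime]
  35. access ram: HIT. Cache (LRU->MRU): [owl cat lime ram]
  36. access cat: HIT. Cache (LRU->MRU): [owl lime ram cat]
Total: 30 hits, 6 misses, 2 evictions

Answer: owl lime ram cat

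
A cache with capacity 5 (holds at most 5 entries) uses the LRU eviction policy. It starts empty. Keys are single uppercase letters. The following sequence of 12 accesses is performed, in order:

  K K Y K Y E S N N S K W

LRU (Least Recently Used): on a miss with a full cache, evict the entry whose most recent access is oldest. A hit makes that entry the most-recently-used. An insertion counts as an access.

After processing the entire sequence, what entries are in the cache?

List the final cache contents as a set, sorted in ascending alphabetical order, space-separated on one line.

LRU simulation (capacity=5):
  1. access K: MISS. Cache (LRU->MRU): [K]
  2. access K: HIT. Cache (LRU->MRU): [K]
  3. access Y: MISS. Cache (LRU->MRU): [K Y]
  4. access K: HIT. Cache (LRU->MRU): [Y K]
  5. access Y: HIT. Cache (LRU->MRU): [K Y]
  6. access E: MISS. Cache (LRU->MRU): [K Y E]
  7. access S: MISS. Cache (LRU->MRU): [K Y E S]
  8. access N: MISS. Cache (LRU->MRU): [K Y E S N]
  9. access N: HIT. Cache (LRU->MRU): [K Y E S N]
  10. access S: HIT. Cache (LRU->MRU): [K Y E N S]
  11. access K: HIT. Cache (LRU->MRU): [Y E N S K]
  12. access W: MISS, evict Y. Cache (LRU->MRU): [E N S K W]
Total: 6 hits, 6 misses, 1 evictions

Answer: E K N S W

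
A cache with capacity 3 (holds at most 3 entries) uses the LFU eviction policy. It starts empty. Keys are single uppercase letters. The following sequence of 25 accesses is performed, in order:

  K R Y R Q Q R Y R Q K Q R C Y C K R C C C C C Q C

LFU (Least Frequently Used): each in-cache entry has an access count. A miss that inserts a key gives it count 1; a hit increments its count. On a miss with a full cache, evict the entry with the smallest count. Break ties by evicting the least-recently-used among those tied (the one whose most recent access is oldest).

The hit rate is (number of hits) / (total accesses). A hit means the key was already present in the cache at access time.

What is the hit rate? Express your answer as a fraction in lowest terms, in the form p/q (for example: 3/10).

Answer: 3/5

Derivation:
LFU simulation (capacity=3):
  1. access K: MISS. Cache: [K(c=1)]
  2. access R: MISS. Cache: [K(c=1) R(c=1)]
  3. access Y: MISS. Cache: [K(c=1) R(c=1) Y(c=1)]
  4. access R: HIT, count now 2. Cache: [K(c=1) Y(c=1) R(c=2)]
  5. access Q: MISS, evict K(c=1). Cache: [Y(c=1) Q(c=1) R(c=2)]
  6. access Q: HIT, count now 2. Cache: [Y(c=1) R(c=2) Q(c=2)]
  7. access R: HIT, count now 3. Cache: [Y(c=1) Q(c=2) R(c=3)]
  8. access Y: HIT, count now 2. Cache: [Q(c=2) Y(c=2) R(c=3)]
  9. access R: HIT, count now 4. Cache: [Q(c=2) Y(c=2) R(c=4)]
  10. access Q: HIT, count now 3. Cache: [Y(c=2) Q(c=3) R(c=4)]
  11. access K: MISS, evict Y(c=2). Cache: [K(c=1) Q(c=3) R(c=4)]
  12. access Q: HIT, count now 4. Cache: [K(c=1) R(c=4) Q(c=4)]
  13. access R: HIT, count now 5. Cache: [K(c=1) Q(c=4) R(c=5)]
  14. access C: MISS, evict K(c=1). Cache: [C(c=1) Q(c=4) R(c=5)]
  15. access Y: MISS, evict C(c=1). Cache: [Y(c=1) Q(c=4) R(c=5)]
  16. access C: MISS, evict Y(c=1). Cache: [C(c=1) Q(c=4) R(c=5)]
  17. access K: MISS, evict C(c=1). Cache: [K(c=1) Q(c=4) R(c=5)]
  18. access R: HIT, count now 6. Cache: [K(c=1) Q(c=4) R(c=6)]
  19. access C: MISS, evict K(c=1). Cache: [C(c=1) Q(c=4) R(c=6)]
  20. access C: HIT, count now 2. Cache: [C(c=2) Q(c=4) R(c=6)]
  21. access C: HIT, count now 3. Cache: [C(c=3) Q(c=4) R(c=6)]
  22. access C: HIT, count now 4. Cache: [Q(c=4) C(c=4) R(c=6)]
  23. access C: HIT, count now 5. Cache: [Q(c=4) C(c=5) R(c=6)]
  24. access Q: HIT, count now 5. Cache: [C(c=5) Q(c=5) R(c=6)]
  25. access C: HIT, count now 6. Cache: [Q(c=5) R(c=6) C(c=6)]
Total: 15 hits, 10 misses, 7 evictions

Hit rate = 15/25 = 3/5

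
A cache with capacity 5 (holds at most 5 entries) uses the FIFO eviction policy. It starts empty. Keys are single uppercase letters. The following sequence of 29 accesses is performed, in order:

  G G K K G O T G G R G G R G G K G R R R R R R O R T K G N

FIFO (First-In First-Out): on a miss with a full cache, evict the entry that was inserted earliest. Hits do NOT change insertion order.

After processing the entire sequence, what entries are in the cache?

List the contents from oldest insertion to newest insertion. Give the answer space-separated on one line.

FIFO simulation (capacity=5):
  1. access G: MISS. Cache (old->new): [G]
  2. access G: HIT. Cache (old->new): [G]
  3. access K: MISS. Cache (old->new): [G K]
  4. access K: HIT. Cache (old->new): [G K]
  5. access G: HIT. Cache (old->new): [G K]
  6. access O: MISS. Cache (old->new): [G K O]
  7. access T: MISS. Cache (old->new): [G K O T]
  8. access G: HIT. Cache (old->new): [G K O T]
  9. access G: HIT. Cache (old->new): [G K O T]
  10. access R: MISS. Cache (old->new): [G K O T R]
  11. access G: HIT. Cache (old->new): [G K O T R]
  12. access G: HIT. Cache (old->new): [G K O T R]
  13. access R: HIT. Cache (old->new): [G K O T R]
  14. access G: HIT. Cache (old->new): [G K O T R]
  15. access G: HIT. Cache (old->new): [G K O T R]
  16. access K: HIT. Cache (old->new): [G K O T R]
  17. access G: HIT. Cache (old->new): [G K O T R]
  18. access R: HIT. Cache (old->new): [G K O T R]
  19. access R: HIT. Cache (old->new): [G K O T R]
  20. access R: HIT. Cache (old->new): [G K O T R]
  21. access R: HIT. Cache (old->new): [G K O T R]
  22. access R: HIT. Cache (old->new): [G K O T R]
  23. access R: HIT. Cache (old->new): [G K O T R]
  24. access O: HIT. Cache (old->new): [G K O T R]
  25. access R: HIT. Cache (old->new): [G K O T R]
  26. access T: HIT. Cache (old->new): [G K O T R]
  27. access K: HIT. Cache (old->new): [G K O T R]
  28. access G: HIT. Cache (old->new): [G K O T R]
  29. access N: MISS, evict G. Cache (old->new): [K O T R N]
Total: 23 hits, 6 misses, 1 evictions

Answer: K O T R N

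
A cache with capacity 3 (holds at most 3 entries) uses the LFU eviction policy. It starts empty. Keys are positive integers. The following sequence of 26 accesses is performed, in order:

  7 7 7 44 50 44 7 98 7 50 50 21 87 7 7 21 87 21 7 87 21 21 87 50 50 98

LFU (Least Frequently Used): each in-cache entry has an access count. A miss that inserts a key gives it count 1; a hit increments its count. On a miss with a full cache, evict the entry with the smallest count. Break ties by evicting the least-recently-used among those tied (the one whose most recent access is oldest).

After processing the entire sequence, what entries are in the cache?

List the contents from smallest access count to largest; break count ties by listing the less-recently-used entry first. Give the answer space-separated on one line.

LFU simulation (capacity=3):
  1. access 7: MISS. Cache: [7(c=1)]
  2. access 7: HIT, count now 2. Cache: [7(c=2)]
  3. access 7: HIT, count now 3. Cache: [7(c=3)]
  4. access 44: MISS. Cache: [44(c=1) 7(c=3)]
  5. access 50: MISS. Cache: [44(c=1) 50(c=1) 7(c=3)]
  6. access 44: HIT, count now 2. Cache: [50(c=1) 44(c=2) 7(c=3)]
  7. access 7: HIT, count now 4. Cache: [50(c=1) 44(c=2) 7(c=4)]
  8. access 98: MISS, evict 50(c=1). Cache: [98(c=1) 44(c=2) 7(c=4)]
  9. access 7: HIT, count now 5. Cache: [98(c=1) 44(c=2) 7(c=5)]
  10. access 50: MISS, evict 98(c=1). Cache: [50(c=1) 44(c=2) 7(c=5)]
  11. access 50: HIT, count now 2. Cache: [44(c=2) 50(c=2) 7(c=5)]
  12. access 21: MISS, evict 44(c=2). Cache: [21(c=1) 50(c=2) 7(c=5)]
  13. access 87: MISS, evict 21(c=1). Cache: [87(c=1) 50(c=2) 7(c=5)]
  14. access 7: HIT, count now 6. Cache: [87(c=1) 50(c=2) 7(c=6)]
  15. access 7: HIT, count now 7. Cache: [87(c=1) 50(c=2) 7(c=7)]
  16. access 21: MISS, evict 87(c=1). Cache: [21(c=1) 50(c=2) 7(c=7)]
  17. access 87: MISS, evict 21(c=1). Cache: [87(c=1) 50(c=2) 7(c=7)]
  18. access 21: MISS, evict 87(c=1). Cache: [21(c=1) 50(c=2) 7(c=7)]
  19. access 7: HIT, count now 8. Cache: [21(c=1) 50(c=2) 7(c=8)]
  20. access 87: MISS, evict 21(c=1). Cache: [87(c=1) 50(c=2) 7(c=8)]
  21. access 21: MISS, evict 87(c=1). Cache: [21(c=1) 50(c=2) 7(c=8)]
  22. access 21: HIT, count now 2. Cache: [50(c=2) 21(c=2) 7(c=8)]
  23. access 87: MISS, evict 50(c=2). Cache: [87(c=1) 21(c=2) 7(c=8)]
  24. access 50: MISS, evict 87(c=1). Cache: [50(c=1) 21(c=2) 7(c=8)]
  25. access 50: HIT, count now 2. Cache: [21(c=2) 50(c=2) 7(c=8)]
  26. access 98: MISS, evict 21(c=2). Cache: [98(c=1) 50(c=2) 7(c=8)]
Total: 11 hits, 15 misses, 12 evictions

Answer: 98 50 7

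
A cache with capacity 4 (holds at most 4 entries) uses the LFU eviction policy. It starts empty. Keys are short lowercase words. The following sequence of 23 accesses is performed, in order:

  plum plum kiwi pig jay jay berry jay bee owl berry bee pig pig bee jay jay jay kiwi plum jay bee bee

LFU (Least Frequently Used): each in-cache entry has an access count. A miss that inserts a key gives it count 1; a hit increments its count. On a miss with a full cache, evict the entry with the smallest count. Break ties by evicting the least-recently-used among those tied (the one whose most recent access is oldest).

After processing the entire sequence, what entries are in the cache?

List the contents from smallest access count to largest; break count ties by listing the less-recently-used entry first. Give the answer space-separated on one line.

LFU simulation (capacity=4):
  1. access plum: MISS. Cache: [plum(c=1)]
  2. access plum: HIT, count now 2. Cache: [plum(c=2)]
  3. access kiwi: MISS. Cache: [kiwi(c=1) plum(c=2)]
  4. access pig: MISS. Cache: [kiwi(c=1) pig(c=1) plum(c=2)]
  5. access jay: MISS. Cache: [kiwi(c=1) pig(c=1) jay(c=1) plum(c=2)]
  6. access jay: HIT, count now 2. Cache: [kiwi(c=1) pig(c=1) plum(c=2) jay(c=2)]
  7. access berry: MISS, evict kiwi(c=1). Cache: [pig(c=1) berry(c=1) plum(c=2) jay(c=2)]
  8. access jay: HIT, count now 3. Cache: [pig(c=1) berry(c=1) plum(c=2) jay(c=3)]
  9. access bee: MISS, evict pig(c=1). Cache: [berry(c=1) bee(c=1) plum(c=2) jay(c=3)]
  10. access owl: MISS, evict berry(c=1). Cache: [bee(c=1) owl(c=1) plum(c=2) jay(c=3)]
  11. access berry: MISS, evict bee(c=1). Cache: [owl(c=1) berry(c=1) plum(c=2) jay(c=3)]
  12. access bee: MISS, evict owl(c=1). Cache: [berry(c=1) bee(c=1) plum(c=2) jay(c=3)]
  13. access pig: MISS, evict berry(c=1). Cache: [bee(c=1) pig(c=1) plum(c=2) jay(c=3)]
  14. access pig: HIT, count now 2. Cache: [bee(c=1) plum(c=2) pig(c=2) jay(c=3)]
  15. access bee: HIT, count now 2. Cache: [plum(c=2) pig(c=2) bee(c=2) jay(c=3)]
  16. access jay: HIT, count now 4. Cache: [plum(c=2) pig(c=2) bee(c=2) jay(c=4)]
  17. access jay: HIT, count now 5. Cache: [plum(c=2) pig(c=2) bee(c=2) jay(c=5)]
  18. access jay: HIT, count now 6. Cache: [plum(c=2) pig(c=2) bee(c=2) jay(c=6)]
  19. access kiwi: MISS, evict plum(c=2). Cache: [kiwi(c=1) pig(c=2) bee(c=2) jay(c=6)]
  20. access plum: MISS, evict kiwi(c=1). Cache: [plum(c=1) pig(c=2) bee(c=2) jay(c=6)]
  21. access jay: HIT, count now 7. Cache: [plum(c=1) pig(c=2) bee(c=2) jay(c=7)]
  22. access bee: HIT, count now 3. Cache: [plum(c=1) pig(c=2) bee(c=3) jay(c=7)]
  23. access bee: HIT, count now 4. Cache: [plum(c=1) pig(c=2) bee(c=4) jay(c=7)]
Total: 11 hits, 12 misses, 8 evictions

Answer: plum pig bee jay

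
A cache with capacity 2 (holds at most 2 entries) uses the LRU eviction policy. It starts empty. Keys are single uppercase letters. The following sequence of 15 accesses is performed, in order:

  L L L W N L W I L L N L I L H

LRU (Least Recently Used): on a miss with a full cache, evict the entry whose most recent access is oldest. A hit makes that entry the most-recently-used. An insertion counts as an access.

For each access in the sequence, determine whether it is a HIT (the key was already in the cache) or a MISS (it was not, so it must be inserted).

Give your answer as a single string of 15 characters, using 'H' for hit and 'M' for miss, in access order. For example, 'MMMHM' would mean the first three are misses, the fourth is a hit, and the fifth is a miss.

Answer: MHHMMMMMMHMHMHM

Derivation:
LRU simulation (capacity=2):
  1. access L: MISS. Cache (LRU->MRU): [L]
  2. access L: HIT. Cache (LRU->MRU): [L]
  3. access L: HIT. Cache (LRU->MRU): [L]
  4. access W: MISS. Cache (LRU->MRU): [L W]
  5. access N: MISS, evict L. Cache (LRU->MRU): [W N]
  6. access L: MISS, evict W. Cache (LRU->MRU): [N L]
  7. access W: MISS, evict N. Cache (LRU->MRU): [L W]
  8. access I: MISS, evict L. Cache (LRU->MRU): [W I]
  9. access L: MISS, evict W. Cache (LRU->MRU): [I L]
  10. access L: HIT. Cache (LRU->MRU): [I L]
  11. access N: MISS, evict I. Cache (LRU->MRU): [L N]
  12. access L: HIT. Cache (LRU->MRU): [N L]
  13. access I: MISS, evict N. Cache (LRU->MRU): [L I]
  14. access L: HIT. Cache (LRU->MRU): [I L]
  15. access H: MISS, evict I. Cache (LRU->MRU): [L H]
Total: 5 hits, 10 misses, 8 evictions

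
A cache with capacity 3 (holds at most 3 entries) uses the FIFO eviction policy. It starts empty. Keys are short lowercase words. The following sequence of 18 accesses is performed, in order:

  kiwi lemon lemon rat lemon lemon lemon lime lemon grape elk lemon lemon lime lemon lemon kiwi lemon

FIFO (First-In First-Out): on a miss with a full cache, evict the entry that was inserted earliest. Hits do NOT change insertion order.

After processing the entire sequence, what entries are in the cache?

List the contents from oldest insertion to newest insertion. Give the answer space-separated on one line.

FIFO simulation (capacity=3):
  1. access kiwi: MISS. Cache (old->new): [kiwi]
  2. access lemon: MISS. Cache (old->new): [kiwi lemon]
  3. access lemon: HIT. Cache (old->new): [kiwi lemon]
  4. access rat: MISS. Cache (old->new): [kiwi lemon rat]
  5. access lemon: HIT. Cache (old->new): [kiwi lemon rat]
  6. access lemon: HIT. Cache (old->new): [kiwi lemon rat]
  7. access lemon: HIT. Cache (old->new): [kiwi lemon rat]
  8. access lime: MISS, evict kiwi. Cache (old->new): [lemon rat lime]
  9. access lemon: HIT. Cache (old->new): [lemon rat lime]
  10. access grape: MISS, evict lemon. Cache (old->new): [rat lime grape]
  11. access elk: MISS, evict rat. Cache (old->new): [lime grape elk]
  12. access lemon: MISS, evict lime. Cache (old->new): [grape elk lemon]
  13. access lemon: HIT. Cache (old->new): [grape elk lemon]
  14. access lime: MISS, evict grape. Cache (old->new): [elk lemon lime]
  15. access lemon: HIT. Cache (old->new): [elk lemon lime]
  16. access lemon: HIT. Cache (old->new): [elk lemon lime]
  17. access kiwi: MISS, evict elk. Cache (old->new): [lemon lime kiwi]
  18. access lemon: HIT. Cache (old->new): [lemon lime kiwi]
Total: 9 hits, 9 misses, 6 evictions

Answer: lemon lime kiwi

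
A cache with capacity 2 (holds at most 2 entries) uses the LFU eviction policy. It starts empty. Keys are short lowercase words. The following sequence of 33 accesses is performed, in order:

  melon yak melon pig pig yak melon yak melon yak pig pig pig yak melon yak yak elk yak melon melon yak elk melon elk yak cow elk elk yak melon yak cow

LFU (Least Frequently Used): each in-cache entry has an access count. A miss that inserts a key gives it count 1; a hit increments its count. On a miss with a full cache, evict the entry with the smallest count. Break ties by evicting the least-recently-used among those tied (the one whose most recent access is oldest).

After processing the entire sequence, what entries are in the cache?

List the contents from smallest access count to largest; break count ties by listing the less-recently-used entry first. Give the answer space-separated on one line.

LFU simulation (capacity=2):
  1. access melon: MISS. Cache: [melon(c=1)]
  2. access yak: MISS. Cache: [melon(c=1) yak(c=1)]
  3. access melon: HIT, count now 2. Cache: [yak(c=1) melon(c=2)]
  4. access pig: MISS, evict yak(c=1). Cache: [pig(c=1) melon(c=2)]
  5. access pig: HIT, count now 2. Cache: [melon(c=2) pig(c=2)]
  6. access yak: MISS, evict melon(c=2). Cache: [yak(c=1) pig(c=2)]
  7. access melon: MISS, evict yak(c=1). Cache: [melon(c=1) pig(c=2)]
  8. access yak: MISS, evict melon(c=1). Cache: [yak(c=1) pig(c=2)]
  9. access melon: MISS, evict yak(c=1). Cache: [melon(c=1) pig(c=2)]
  10. access yak: MISS, evict melon(c=1). Cache: [yak(c=1) pig(c=2)]
  11. access pig: HIT, count now 3. Cache: [yak(c=1) pig(c=3)]
  12. access pig: HIT, count now 4. Cache: [yak(c=1) pig(c=4)]
  13. access pig: HIT, count now 5. Cache: [yak(c=1) pig(c=5)]
  14. access yak: HIT, count now 2. Cache: [yak(c=2) pig(c=5)]
  15. access melon: MISS, evict yak(c=2). Cache: [melon(c=1) pig(c=5)]
  16. access yak: MISS, evict melon(c=1). Cache: [yak(c=1) pig(c=5)]
  17. access yak: HIT, count now 2. Cache: [yak(c=2) pig(c=5)]
  18. access elk: MISS, evict yak(c=2). Cache: [elk(c=1) pig(c=5)]
  19. access yak: MISS, evict elk(c=1). Cache: [yak(c=1) pig(c=5)]
  20. access melon: MISS, evict yak(c=1). Cache: [melon(c=1) pig(c=5)]
  21. access melon: HIT, count now 2. Cache: [melon(c=2) pig(c=5)]
  22. access yak: MISS, evict melon(c=2). Cache: [yak(c=1) pig(c=5)]
  23. access elk: MISS, evict yak(c=1). Cache: [elk(c=1) pig(c=5)]
  24. access melon: MISS, evict elk(c=1). Cache: [melon(c=1) pig(c=5)]
  25. access elk: MISS, evict melon(c=1). Cache: [elk(c=1) pig(c=5)]
  26. access yak: MISS, evict elk(c=1). Cache: [yak(c=1) pig(c=5)]
  27. access cow: MISS, evict yak(c=1). Cache: [cow(c=1) pig(c=5)]
  28. access elk: MISS, evict cow(c=1). Cache: [elk(c=1) pig(c=5)]
  29. access elk: HIT, count now 2. Cache: [elk(c=2) pig(c=5)]
  30. access yak: MISS, evict elk(c=2). Cache: [yak(c=1) pig(c=5)]
  31. access melon: MISS, evict yak(c=1). Cache: [melon(c=1) pig(c=5)]
  32. access yak: MISS, evict melon(c=1). Cache: [yak(c=1) pig(c=5)]
  33. access cow: MISS, evict yak(c=1). Cache: [cow(c=1) pig(c=5)]
Total: 9 hits, 24 misses, 22 evictions

Answer: cow pig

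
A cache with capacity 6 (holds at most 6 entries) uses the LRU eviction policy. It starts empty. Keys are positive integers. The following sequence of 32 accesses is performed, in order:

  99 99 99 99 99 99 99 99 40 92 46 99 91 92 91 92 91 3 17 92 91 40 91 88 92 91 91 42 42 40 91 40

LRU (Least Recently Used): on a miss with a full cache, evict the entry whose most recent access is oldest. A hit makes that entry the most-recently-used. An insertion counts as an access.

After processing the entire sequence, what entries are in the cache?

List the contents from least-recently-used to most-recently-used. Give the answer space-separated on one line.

Answer: 17 88 92 42 91 40

Derivation:
LRU simulation (capacity=6):
  1. access 99: MISS. Cache (LRU->MRU): [99]
  2. access 99: HIT. Cache (LRU->MRU): [99]
  3. access 99: HIT. Cache (LRU->MRU): [99]
  4. access 99: HIT. Cache (LRU->MRU): [99]
  5. access 99: HIT. Cache (LRU->MRU): [99]
  6. access 99: HIT. Cache (LRU->MRU): [99]
  7. access 99: HIT. Cache (LRU->MRU): [99]
  8. access 99: HIT. Cache (LRU->MRU): [99]
  9. access 40: MISS. Cache (LRU->MRU): [99 40]
  10. access 92: MISS. Cache (LRU->MRU): [99 40 92]
  11. access 46: MISS. Cache (LRU->MRU): [99 40 92 46]
  12. access 99: HIT. Cache (LRU->MRU): [40 92 46 99]
  13. access 91: MISS. Cache (LRU->MRU): [40 92 46 99 91]
  14. access 92: HIT. Cache (LRU->MRU): [40 46 99 91 92]
  15. access 91: HIT. Cache (LRU->MRU): [40 46 99 92 91]
  16. access 92: HIT. Cache (LRU->MRU): [40 46 99 91 92]
  17. access 91: HIT. Cache (LRU->MRU): [40 46 99 92 91]
  18. access 3: MISS. Cache (LRU->MRU): [40 46 99 92 91 3]
  19. access 17: MISS, evict 40. Cache (LRU->MRU): [46 99 92 91 3 17]
  20. access 92: HIT. Cache (LRU->MRU): [46 99 91 3 17 92]
  21. access 91: HIT. Cache (LRU->MRU): [46 99 3 17 92 91]
  22. access 40: MISS, evict 46. Cache (LRU->MRU): [99 3 17 92 91 40]
  23. access 91: HIT. Cache (LRU->MRU): [99 3 17 92 40 91]
  24. access 88: MISS, evict 99. Cache (LRU->MRU): [3 17 92 40 91 88]
  25. access 92: HIT. Cache (LRU->MRU): [3 17 40 91 88 92]
  26. access 91: HIT. Cache (LRU->MRU): [3 17 40 88 92 91]
  27. access 91: HIT. Cache (LRU->MRU): [3 17 40 88 92 91]
  28. access 42: MISS, evict 3. Cache (LRU->MRU): [17 40 88 92 91 42]
  29. access 42: HIT. Cache (LRU->MRU): [17 40 88 92 91 42]
  30. access 40: HIT. Cache (LRU->MRU): [17 88 92 91 42 40]
  31. access 91: HIT. Cache (LRU->MRU): [17 88 92 42 40 91]
  32. access 40: HIT. Cache (LRU->MRU): [17 88 92 42 91 40]
Total: 22 hits, 10 misses, 4 evictions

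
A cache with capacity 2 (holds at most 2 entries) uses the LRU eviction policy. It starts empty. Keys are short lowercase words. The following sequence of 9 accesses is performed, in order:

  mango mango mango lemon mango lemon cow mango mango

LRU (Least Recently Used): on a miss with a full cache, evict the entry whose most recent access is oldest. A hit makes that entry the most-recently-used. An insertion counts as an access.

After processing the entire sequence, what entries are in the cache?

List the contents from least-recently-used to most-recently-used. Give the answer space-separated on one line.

LRU simulation (capacity=2):
  1. access mango: MISS. Cache (LRU->MRU): [mango]
  2. access mango: HIT. Cache (LRU->MRU): [mango]
  3. access mango: HIT. Cache (LRU->MRU): [mango]
  4. access lemon: MISS. Cache (LRU->MRU): [mango lemon]
  5. access mango: HIT. Cache (LRU->MRU): [lemon mango]
  6. access lemon: HIT. Cache (LRU->MRU): [mango lemon]
  7. access cow: MISS, evict mango. Cache (LRU->MRU): [lemon cow]
  8. access mango: MISS, evict lemon. Cache (LRU->MRU): [cow mango]
  9. access mango: HIT. Cache (LRU->MRU): [cow mango]
Total: 5 hits, 4 misses, 2 evictions

Answer: cow mango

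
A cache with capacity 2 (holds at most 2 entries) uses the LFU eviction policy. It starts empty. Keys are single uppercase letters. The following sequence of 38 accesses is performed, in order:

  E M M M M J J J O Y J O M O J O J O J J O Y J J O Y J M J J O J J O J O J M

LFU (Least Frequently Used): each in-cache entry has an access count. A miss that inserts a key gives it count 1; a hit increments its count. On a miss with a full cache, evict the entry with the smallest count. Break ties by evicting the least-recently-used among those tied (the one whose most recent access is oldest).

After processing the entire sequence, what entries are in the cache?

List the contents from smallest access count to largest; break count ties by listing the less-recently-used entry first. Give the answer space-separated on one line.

Answer: J M

Derivation:
LFU simulation (capacity=2):
  1. access E: MISS. Cache: [E(c=1)]
  2. access M: MISS. Cache: [E(c=1) M(c=1)]
  3. access M: HIT, count now 2. Cache: [E(c=1) M(c=2)]
  4. access M: HIT, count now 3. Cache: [E(c=1) M(c=3)]
  5. access M: HIT, count now 4. Cache: [E(c=1) M(c=4)]
  6. access J: MISS, evict E(c=1). Cache: [J(c=1) M(c=4)]
  7. access J: HIT, count now 2. Cache: [J(c=2) M(c=4)]
  8. access J: HIT, count now 3. Cache: [J(c=3) M(c=4)]
  9. access O: MISS, evict J(c=3). Cache: [O(c=1) M(c=4)]
  10. access Y: MISS, evict O(c=1). Cache: [Y(c=1) M(c=4)]
  11. access J: MISS, evict Y(c=1). Cache: [J(c=1) M(c=4)]
  12. access O: MISS, evict J(c=1). Cache: [O(c=1) M(c=4)]
  13. access M: HIT, count now 5. Cache: [O(c=1) M(c=5)]
  14. access O: HIT, count now 2. Cache: [O(c=2) M(c=5)]
  15. access J: MISS, evict O(c=2). Cache: [J(c=1) M(c=5)]
  16. access O: MISS, evict J(c=1). Cache: [O(c=1) M(c=5)]
  17. access J: MISS, evict O(c=1). Cache: [J(c=1) M(c=5)]
  18. access O: MISS, evict J(c=1). Cache: [O(c=1) M(c=5)]
  19. access J: MISS, evict O(c=1). Cache: [J(c=1) M(c=5)]
  20. access J: HIT, count now 2. Cache: [J(c=2) M(c=5)]
  21. access O: MISS, evict J(c=2). Cache: [O(c=1) M(c=5)]
  22. access Y: MISS, evict O(c=1). Cache: [Y(c=1) M(c=5)]
  23. access J: MISS, evict Y(c=1). Cache: [J(c=1) M(c=5)]
  24. access J: HIT, count now 2. Cache: [J(c=2) M(c=5)]
  25. access O: MISS, evict J(c=2). Cache: [O(c=1) M(c=5)]
  26. access Y: MISS, evict O(c=1). Cache: [Y(c=1) M(c=5)]
  27. access J: MISS, evict Y(c=1). Cache: [J(c=1) M(c=5)]
  28. access M: HIT, count now 6. Cache: [J(c=1) M(c=6)]
  29. access J: HIT, count now 2. Cache: [J(c=2) M(c=6)]
  30. access J: HIT, count now 3. Cache: [J(c=3) M(c=6)]
  31. access O: MISS, evict J(c=3). Cache: [O(c=1) M(c=6)]
  32. access J: MISS, evict O(c=1). Cache: [J(c=1) M(c=6)]
  33. access J: HIT, count now 2. Cache: [J(c=2) M(c=6)]
  34. access O: MISS, evict J(c=2). Cache: [O(c=1) M(c=6)]
  35. access J: MISS, evict O(c=1). Cache: [J(c=1) M(c=6)]
  36. access O: MISS, evict J(c=1). Cache: [O(c=1) M(c=6)]
  37. access J: MISS, evict O(c=1). Cache: [J(c=1) M(c=6)]
  38. access M: HIT, count now 7. Cache: [J(c=1) M(c=7)]
Total: 14 hits, 24 misses, 22 evictions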